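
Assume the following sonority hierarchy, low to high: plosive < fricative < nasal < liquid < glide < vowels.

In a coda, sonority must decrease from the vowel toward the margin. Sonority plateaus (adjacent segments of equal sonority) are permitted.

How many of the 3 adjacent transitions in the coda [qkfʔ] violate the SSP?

/q/: plosive = 1.
/k/: plosive = 1.
/f/: fricative = 2.
/ʔ/: plosive = 1.
/q/→/k/: 1→1 (plateau, allowed) — ok.
/k/→/f/: 1→2 (does not fall) — violation.
/f/→/ʔ/: 2→1 (falls) — ok.

1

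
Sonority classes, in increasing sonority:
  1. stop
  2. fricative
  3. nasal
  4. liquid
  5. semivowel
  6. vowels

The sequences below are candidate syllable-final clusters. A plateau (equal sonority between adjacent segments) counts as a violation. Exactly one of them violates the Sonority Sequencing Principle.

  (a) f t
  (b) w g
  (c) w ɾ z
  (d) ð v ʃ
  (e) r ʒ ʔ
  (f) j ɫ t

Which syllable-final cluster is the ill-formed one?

d

(a) 2-1 → obeys
(b) 5-1 → obeys
(c) 5-4-2 → obeys
(d) 2-2-2 → violates
(e) 4-2-1 → obeys
(f) 5-4-1 → obeys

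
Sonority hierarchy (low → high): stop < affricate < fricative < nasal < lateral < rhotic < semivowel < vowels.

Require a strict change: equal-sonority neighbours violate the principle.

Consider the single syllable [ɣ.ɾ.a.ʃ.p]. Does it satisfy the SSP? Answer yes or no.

Onset: /ɣ/ is a fricative (sonority 3), /ɾ/ is a rhotic (sonority 6); then the nucleus /a/ (sonority 8).
Onset profile 3-6-8 — rises to the nucleus.
Coda: /ʃ/ is a fricative (sonority 3), /p/ is a stop (sonority 1).
Coda profile 8-3-1 — falls from the nucleus.

yes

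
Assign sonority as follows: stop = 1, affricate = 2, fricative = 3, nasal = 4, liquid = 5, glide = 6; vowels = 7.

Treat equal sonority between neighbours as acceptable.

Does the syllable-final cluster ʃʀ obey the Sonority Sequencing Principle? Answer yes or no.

no

/ʃ/ is a fricative (sonority 3).
/ʀ/ is a liquid (sonority 5).
The profile is 3-5. Between /ʃ/ (3) and /ʀ/ (5) sonority does not fall, so the cluster violates the SSP.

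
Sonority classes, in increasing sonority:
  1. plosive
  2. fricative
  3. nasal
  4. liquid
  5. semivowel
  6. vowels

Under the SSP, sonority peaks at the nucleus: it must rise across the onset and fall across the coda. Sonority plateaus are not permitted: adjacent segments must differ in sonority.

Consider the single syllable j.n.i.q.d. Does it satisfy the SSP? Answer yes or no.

no

Onset: /j/ is a semivowel (sonority 5), /n/ is a nasal (sonority 3); then the nucleus /i/ (sonority 6).
Onset profile 5-3-6 — does not strictly rise throughout.
Coda: /q/ is a plosive (sonority 1), /d/ is a plosive (sonority 1).
Coda profile 6-1-1 — does not strictly fall throughout.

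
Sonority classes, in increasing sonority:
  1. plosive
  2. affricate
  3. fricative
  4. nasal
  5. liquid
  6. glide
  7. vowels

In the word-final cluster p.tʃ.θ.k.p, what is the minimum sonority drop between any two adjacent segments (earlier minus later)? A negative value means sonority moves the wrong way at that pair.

-1

/p/ — plosive, sonority 1.
/tʃ/ — affricate, sonority 2.
/θ/ — fricative, sonority 3.
/k/ — plosive, sonority 1.
/p/ — plosive, sonority 1.
/p/→/tʃ/: change -1.
/tʃ/→/θ/: change -1.
/θ/→/k/: change +2.
/k/→/p/: change +0.
Minimum = -1.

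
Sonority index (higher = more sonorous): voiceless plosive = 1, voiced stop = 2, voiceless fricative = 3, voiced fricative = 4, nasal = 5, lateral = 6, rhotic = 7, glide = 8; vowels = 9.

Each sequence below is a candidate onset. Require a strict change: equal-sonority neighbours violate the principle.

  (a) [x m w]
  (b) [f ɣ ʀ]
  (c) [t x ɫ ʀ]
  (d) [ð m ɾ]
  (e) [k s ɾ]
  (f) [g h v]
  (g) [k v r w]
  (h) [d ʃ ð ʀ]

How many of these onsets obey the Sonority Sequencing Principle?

(a) sonority 3-5-8: well-formed.
(b) sonority 3-4-7: well-formed.
(c) sonority 1-3-6-7: well-formed.
(d) sonority 4-5-7: well-formed.
(e) sonority 1-3-7: well-formed.
(f) sonority 2-3-4: well-formed.
(g) sonority 1-4-7-8: well-formed.
(h) sonority 2-3-4-7: well-formed.

8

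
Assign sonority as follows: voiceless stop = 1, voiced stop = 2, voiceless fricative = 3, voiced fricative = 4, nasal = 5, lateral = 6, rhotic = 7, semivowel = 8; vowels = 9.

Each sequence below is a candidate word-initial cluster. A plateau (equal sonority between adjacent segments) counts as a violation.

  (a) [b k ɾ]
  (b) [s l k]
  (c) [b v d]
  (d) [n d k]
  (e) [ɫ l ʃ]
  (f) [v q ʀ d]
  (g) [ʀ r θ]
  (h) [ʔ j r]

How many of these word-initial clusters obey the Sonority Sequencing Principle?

(a) 2-1-7 → violates
(b) 3-6-1 → violates
(c) 2-4-2 → violates
(d) 5-2-1 → violates
(e) 6-6-3 → violates
(f) 4-1-7-2 → violates
(g) 7-7-3 → violates
(h) 1-8-7 → violates

0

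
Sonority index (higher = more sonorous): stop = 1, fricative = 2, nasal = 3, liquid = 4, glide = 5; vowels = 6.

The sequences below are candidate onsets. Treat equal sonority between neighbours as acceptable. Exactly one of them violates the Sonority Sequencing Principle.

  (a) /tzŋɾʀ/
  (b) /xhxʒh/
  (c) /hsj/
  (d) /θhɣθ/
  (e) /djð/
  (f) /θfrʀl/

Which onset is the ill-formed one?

(a) 1-2-3-4-4 → obeys
(b) 2-2-2-2-2 → obeys
(c) 2-2-5 → obeys
(d) 2-2-2-2 → obeys
(e) 1-5-2 → violates
(f) 2-2-4-4-4 → obeys

e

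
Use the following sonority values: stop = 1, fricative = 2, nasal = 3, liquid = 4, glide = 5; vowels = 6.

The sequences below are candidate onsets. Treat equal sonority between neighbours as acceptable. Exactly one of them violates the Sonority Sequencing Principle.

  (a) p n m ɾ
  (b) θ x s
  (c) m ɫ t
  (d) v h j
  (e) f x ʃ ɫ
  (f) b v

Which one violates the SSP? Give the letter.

(a) sonority 1-3-3-4: well-formed.
(b) sonority 2-2-2: well-formed.
(c) sonority 3-4-1: ill-formed.
(d) sonority 2-2-5: well-formed.
(e) sonority 2-2-2-4: well-formed.
(f) sonority 1-2: well-formed.

c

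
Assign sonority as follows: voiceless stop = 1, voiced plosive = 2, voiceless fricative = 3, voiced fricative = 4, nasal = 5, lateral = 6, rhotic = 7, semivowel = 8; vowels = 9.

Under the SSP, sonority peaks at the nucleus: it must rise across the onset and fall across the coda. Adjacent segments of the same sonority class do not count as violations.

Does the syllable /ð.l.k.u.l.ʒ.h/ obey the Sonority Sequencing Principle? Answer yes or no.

Onset: /ð/ is a voiced fricative (sonority 4), /l/ is a lateral (sonority 6), /k/ is a voiceless stop (sonority 1); then the nucleus /u/ (sonority 9).
Onset profile 4-6-1-9 — does not rise throughout.
Coda: /l/ is a lateral (sonority 6), /ʒ/ is a voiced fricative (sonority 4), /h/ is a voiceless fricative (sonority 3).
Coda profile 9-6-4-3 — falls from the nucleus.

no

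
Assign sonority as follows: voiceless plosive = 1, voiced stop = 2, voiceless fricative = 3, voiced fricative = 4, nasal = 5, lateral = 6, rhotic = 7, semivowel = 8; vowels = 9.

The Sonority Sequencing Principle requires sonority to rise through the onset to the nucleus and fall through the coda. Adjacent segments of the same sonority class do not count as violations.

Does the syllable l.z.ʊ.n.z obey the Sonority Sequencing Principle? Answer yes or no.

Onset: /l/ is a lateral (sonority 6), /z/ is a voiced fricative (sonority 4); then the nucleus /ʊ/ (sonority 9).
Onset profile 6-4-9 — does not rise throughout.
Coda: /n/ is a nasal (sonority 5), /z/ is a voiced fricative (sonority 4).
Coda profile 9-5-4 — falls from the nucleus.

no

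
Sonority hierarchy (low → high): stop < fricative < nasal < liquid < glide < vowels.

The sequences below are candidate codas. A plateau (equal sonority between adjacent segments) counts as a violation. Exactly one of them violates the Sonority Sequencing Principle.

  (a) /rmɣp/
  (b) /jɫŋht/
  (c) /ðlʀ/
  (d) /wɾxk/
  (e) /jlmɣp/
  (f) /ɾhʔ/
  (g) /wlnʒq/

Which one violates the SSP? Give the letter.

c

(a) sonority 4-3-2-1: well-formed.
(b) sonority 5-4-3-2-1: well-formed.
(c) sonority 2-4-4: ill-formed.
(d) sonority 5-4-2-1: well-formed.
(e) sonority 5-4-3-2-1: well-formed.
(f) sonority 4-2-1: well-formed.
(g) sonority 5-4-3-2-1: well-formed.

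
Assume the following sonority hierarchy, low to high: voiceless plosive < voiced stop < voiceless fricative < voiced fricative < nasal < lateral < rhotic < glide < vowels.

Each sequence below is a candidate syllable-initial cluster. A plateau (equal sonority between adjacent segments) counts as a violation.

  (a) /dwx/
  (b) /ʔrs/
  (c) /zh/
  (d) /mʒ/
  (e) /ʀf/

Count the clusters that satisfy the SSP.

(a) /dwx/: profile 2-8-3 — violates.
(b) /ʔrs/: profile 1-7-3 — violates.
(c) /zh/: profile 4-3 — violates.
(d) /mʒ/: profile 5-4 — violates.
(e) /ʀf/: profile 7-3 — violates.

0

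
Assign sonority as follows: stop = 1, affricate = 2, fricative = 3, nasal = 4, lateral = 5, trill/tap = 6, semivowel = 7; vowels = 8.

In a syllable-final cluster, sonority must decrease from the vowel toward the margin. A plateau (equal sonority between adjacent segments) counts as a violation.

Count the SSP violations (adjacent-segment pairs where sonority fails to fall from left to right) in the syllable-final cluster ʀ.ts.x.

1

/ʀ/ is a trill/tap (sonority 6).
/ts/ is an affricate (sonority 2).
/x/ is a fricative (sonority 3).
/ʀ/→/ts/: 6→2 (falls) — ok.
/ts/→/x/: 2→3 (does not fall) — violation.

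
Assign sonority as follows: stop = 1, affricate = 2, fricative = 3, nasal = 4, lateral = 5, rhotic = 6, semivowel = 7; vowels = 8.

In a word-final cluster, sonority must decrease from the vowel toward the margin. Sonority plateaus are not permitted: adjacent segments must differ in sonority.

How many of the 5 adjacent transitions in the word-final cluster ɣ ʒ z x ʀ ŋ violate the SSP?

4

/ɣ/ is a fricative (sonority 3).
/ʒ/ is a fricative (sonority 3).
/z/ is a fricative (sonority 3).
/x/ is a fricative (sonority 3).
/ʀ/ is a rhotic (sonority 6).
/ŋ/ is a nasal (sonority 4).
/ɣ/→/ʒ/: 3→3 (plateau) — violation.
/ʒ/→/z/: 3→3 (plateau) — violation.
/z/→/x/: 3→3 (plateau) — violation.
/x/→/ʀ/: 3→6 (does not fall) — violation.
/ʀ/→/ŋ/: 6→4 (falls) — ok.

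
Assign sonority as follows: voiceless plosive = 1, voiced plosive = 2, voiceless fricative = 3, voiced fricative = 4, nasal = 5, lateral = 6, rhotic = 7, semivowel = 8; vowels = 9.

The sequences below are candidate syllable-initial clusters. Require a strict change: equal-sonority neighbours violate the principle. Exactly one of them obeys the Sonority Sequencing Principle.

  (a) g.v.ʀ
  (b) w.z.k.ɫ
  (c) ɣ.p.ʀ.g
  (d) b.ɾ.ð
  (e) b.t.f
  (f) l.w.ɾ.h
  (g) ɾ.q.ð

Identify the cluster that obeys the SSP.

(a) g.v.ʀ: profile 2-4-7 — obeys.
(b) w.z.k.ɫ: profile 8-4-1-6 — violates.
(c) ɣ.p.ʀ.g: profile 4-1-7-2 — violates.
(d) b.ɾ.ð: profile 2-7-4 — violates.
(e) b.t.f: profile 2-1-3 — violates.
(f) l.w.ɾ.h: profile 6-8-7-3 — violates.
(g) ɾ.q.ð: profile 7-1-4 — violates.

a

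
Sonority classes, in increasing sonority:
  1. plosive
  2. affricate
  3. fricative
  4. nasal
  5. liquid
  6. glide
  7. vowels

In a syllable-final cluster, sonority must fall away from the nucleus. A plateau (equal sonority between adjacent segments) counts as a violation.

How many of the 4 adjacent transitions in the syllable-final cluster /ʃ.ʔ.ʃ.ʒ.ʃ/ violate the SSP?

/ʃ/ is a fricative (sonority 3).
/ʔ/ is a plosive (sonority 1).
/ʃ/ is a fricative (sonority 3).
/ʒ/ is a fricative (sonority 3).
/ʃ/ is a fricative (sonority 3).
/ʃ/→/ʔ/: 3→1 (falls) — ok.
/ʔ/→/ʃ/: 1→3 (does not fall) — violation.
/ʃ/→/ʒ/: 3→3 (plateau) — violation.
/ʒ/→/ʃ/: 3→3 (plateau) — violation.

3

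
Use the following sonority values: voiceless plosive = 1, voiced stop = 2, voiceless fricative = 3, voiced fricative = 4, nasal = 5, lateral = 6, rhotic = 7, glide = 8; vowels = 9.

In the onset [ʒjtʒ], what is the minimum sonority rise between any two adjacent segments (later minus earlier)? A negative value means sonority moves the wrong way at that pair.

-7

/ʒ/ — voiced fricative, sonority 4.
/j/ — glide, sonority 8.
/t/ — voiceless plosive, sonority 1.
/ʒ/ — voiced fricative, sonority 4.
/ʒ/→/j/: change +4.
/j/→/t/: change -7.
/t/→/ʒ/: change +3.
Minimum = -7.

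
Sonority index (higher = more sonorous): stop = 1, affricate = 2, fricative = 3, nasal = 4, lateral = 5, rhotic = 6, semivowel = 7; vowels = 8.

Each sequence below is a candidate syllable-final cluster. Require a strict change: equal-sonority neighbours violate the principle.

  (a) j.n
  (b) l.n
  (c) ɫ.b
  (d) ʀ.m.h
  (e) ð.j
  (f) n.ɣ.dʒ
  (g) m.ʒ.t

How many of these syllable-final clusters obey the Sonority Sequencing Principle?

(a) sonority 7-4: well-formed.
(b) sonority 5-4: well-formed.
(c) sonority 5-1: well-formed.
(d) sonority 6-4-3: well-formed.
(e) sonority 3-7: ill-formed.
(f) sonority 4-3-2: well-formed.
(g) sonority 4-3-1: well-formed.

6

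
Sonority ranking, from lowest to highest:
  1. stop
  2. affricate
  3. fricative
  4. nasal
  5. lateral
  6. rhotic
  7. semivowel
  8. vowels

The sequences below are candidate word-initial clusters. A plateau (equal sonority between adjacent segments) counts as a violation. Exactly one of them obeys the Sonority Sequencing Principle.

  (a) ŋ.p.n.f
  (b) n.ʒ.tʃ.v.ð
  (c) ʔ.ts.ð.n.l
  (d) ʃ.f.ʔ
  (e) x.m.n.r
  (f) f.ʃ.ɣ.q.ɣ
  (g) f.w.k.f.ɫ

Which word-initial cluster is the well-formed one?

c

(a) 4-1-4-3 → violates
(b) 4-3-2-3-3 → violates
(c) 1-2-3-4-5 → obeys
(d) 3-3-1 → violates
(e) 3-4-4-6 → violates
(f) 3-3-3-1-3 → violates
(g) 3-7-1-3-5 → violates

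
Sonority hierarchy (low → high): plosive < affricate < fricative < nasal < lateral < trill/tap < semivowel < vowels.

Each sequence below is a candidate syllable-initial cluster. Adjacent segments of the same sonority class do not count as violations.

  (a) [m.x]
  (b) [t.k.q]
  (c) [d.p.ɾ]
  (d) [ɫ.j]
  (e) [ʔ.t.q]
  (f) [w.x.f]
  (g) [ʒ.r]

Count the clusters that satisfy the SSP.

(a) sonority 4-3: ill-formed.
(b) sonority 1-1-1: well-formed.
(c) sonority 1-1-6: well-formed.
(d) sonority 5-7: well-formed.
(e) sonority 1-1-1: well-formed.
(f) sonority 7-3-3: ill-formed.
(g) sonority 3-6: well-formed.

5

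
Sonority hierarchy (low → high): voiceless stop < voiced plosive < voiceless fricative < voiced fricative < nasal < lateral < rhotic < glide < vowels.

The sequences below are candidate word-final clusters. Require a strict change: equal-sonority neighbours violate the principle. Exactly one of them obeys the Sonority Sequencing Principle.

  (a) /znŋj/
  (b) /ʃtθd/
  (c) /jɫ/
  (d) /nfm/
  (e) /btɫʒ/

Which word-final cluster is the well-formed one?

(a) sonority 4-5-5-8: ill-formed.
(b) sonority 3-1-3-2: ill-formed.
(c) sonority 8-6: well-formed.
(d) sonority 5-3-5: ill-formed.
(e) sonority 2-1-6-4: ill-formed.

c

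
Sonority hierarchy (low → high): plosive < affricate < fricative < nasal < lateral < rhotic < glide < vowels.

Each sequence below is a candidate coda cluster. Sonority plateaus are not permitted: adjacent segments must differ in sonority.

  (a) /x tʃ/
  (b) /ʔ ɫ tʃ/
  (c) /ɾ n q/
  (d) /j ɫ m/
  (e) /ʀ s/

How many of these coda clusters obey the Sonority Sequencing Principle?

4

(a) 3-2 → obeys
(b) 1-5-2 → violates
(c) 6-4-1 → obeys
(d) 7-5-4 → obeys
(e) 6-3 → obeys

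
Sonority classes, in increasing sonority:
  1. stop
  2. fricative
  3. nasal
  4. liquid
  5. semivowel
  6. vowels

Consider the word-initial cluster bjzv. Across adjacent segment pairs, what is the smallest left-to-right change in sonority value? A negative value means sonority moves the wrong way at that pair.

/b/: stop = 1.
/j/: semivowel = 5.
/z/: fricative = 2.
/v/: fricative = 2.
/b/→/j/: change +4.
/j/→/z/: change -3.
/z/→/v/: change +0.
Minimum = -3.

-3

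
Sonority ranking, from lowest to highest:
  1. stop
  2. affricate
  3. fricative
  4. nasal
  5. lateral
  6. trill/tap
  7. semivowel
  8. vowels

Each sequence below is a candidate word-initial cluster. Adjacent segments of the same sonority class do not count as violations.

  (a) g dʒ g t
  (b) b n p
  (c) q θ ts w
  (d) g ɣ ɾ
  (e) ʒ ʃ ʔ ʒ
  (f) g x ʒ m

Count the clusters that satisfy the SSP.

(a) 1-2-1-1 → violates
(b) 1-4-1 → violates
(c) 1-3-2-7 → violates
(d) 1-3-6 → obeys
(e) 3-3-1-3 → violates
(f) 1-3-3-4 → obeys

2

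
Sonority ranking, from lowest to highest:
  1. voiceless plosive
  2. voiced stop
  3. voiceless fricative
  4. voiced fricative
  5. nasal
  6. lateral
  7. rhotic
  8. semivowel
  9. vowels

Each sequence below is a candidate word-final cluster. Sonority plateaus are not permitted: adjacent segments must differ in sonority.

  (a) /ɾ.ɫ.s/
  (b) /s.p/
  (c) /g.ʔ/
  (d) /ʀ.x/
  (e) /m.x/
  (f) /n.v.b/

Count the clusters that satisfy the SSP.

6

(a) 7-6-3 → obeys
(b) 3-1 → obeys
(c) 2-1 → obeys
(d) 7-3 → obeys
(e) 5-3 → obeys
(f) 5-4-2 → obeys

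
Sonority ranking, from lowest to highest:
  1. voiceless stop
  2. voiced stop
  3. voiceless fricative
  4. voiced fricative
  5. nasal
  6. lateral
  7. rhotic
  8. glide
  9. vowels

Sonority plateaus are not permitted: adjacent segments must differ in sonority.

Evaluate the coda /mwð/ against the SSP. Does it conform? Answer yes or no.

/m/ is a nasal (sonority 5).
/w/ is a glide (sonority 8).
/ð/ is a voiced fricative (sonority 4).
The profile is 5-8-4. Between /m/ (5) and /w/ (8) sonority does not fall, so the cluster violates the SSP.

no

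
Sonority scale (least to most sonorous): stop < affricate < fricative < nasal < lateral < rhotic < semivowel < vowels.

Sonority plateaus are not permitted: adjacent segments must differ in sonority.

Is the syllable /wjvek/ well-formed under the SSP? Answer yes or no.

Onset: /w/ is a semivowel (sonority 7), /j/ is a semivowel (sonority 7), /v/ is a fricative (sonority 3); then the nucleus /e/ (sonority 8).
Onset profile 7-7-3-8 — does not strictly rise throughout.
Coda: /k/ is a stop (sonority 1).
Coda profile 8-1 — falls from the nucleus.

no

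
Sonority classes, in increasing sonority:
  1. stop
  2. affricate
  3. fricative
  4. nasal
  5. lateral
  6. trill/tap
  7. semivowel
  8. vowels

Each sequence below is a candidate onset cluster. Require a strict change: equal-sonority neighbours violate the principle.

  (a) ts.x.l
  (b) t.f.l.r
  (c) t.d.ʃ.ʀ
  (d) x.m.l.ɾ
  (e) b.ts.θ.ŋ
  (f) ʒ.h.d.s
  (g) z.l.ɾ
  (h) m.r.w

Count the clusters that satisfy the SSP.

(a) 2-3-5 → obeys
(b) 1-3-5-6 → obeys
(c) 1-1-3-6 → violates
(d) 3-4-5-6 → obeys
(e) 1-2-3-4 → obeys
(f) 3-3-1-3 → violates
(g) 3-5-6 → obeys
(h) 4-6-7 → obeys

6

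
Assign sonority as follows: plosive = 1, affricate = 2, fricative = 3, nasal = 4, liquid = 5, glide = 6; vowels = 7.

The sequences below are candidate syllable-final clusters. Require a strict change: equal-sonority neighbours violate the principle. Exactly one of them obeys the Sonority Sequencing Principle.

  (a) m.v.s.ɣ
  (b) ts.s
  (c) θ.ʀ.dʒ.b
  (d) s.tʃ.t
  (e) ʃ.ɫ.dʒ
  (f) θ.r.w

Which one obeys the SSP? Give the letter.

(a) sonority 4-3-3-3: ill-formed.
(b) sonority 2-3: ill-formed.
(c) sonority 3-5-2-1: ill-formed.
(d) sonority 3-2-1: well-formed.
(e) sonority 3-5-2: ill-formed.
(f) sonority 3-5-6: ill-formed.

d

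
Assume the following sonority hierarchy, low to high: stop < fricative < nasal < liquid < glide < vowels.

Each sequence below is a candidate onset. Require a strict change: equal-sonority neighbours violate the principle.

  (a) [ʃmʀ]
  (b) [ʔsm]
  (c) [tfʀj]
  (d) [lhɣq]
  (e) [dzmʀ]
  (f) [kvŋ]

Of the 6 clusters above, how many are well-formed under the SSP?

5

(a) sonority 2-3-4: well-formed.
(b) sonority 1-2-3: well-formed.
(c) sonority 1-2-4-5: well-formed.
(d) sonority 4-2-2-1: ill-formed.
(e) sonority 1-2-3-4: well-formed.
(f) sonority 1-2-3: well-formed.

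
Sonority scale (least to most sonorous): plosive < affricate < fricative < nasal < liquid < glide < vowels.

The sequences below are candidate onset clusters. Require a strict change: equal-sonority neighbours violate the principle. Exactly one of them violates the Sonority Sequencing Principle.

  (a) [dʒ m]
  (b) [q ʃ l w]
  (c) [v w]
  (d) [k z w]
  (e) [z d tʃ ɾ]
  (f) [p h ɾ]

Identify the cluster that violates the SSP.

(a) 2-4 → obeys
(b) 1-3-5-6 → obeys
(c) 3-6 → obeys
(d) 1-3-6 → obeys
(e) 3-1-2-5 → violates
(f) 1-3-5 → obeys

e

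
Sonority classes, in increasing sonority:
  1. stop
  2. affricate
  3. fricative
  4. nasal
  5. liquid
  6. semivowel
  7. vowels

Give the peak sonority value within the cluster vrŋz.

/v/ is a fricative (sonority 3).
/r/ is a liquid (sonority 5).
/ŋ/ is a nasal (sonority 4).
/z/ is a fricative (sonority 3).
The maximum is 5.

5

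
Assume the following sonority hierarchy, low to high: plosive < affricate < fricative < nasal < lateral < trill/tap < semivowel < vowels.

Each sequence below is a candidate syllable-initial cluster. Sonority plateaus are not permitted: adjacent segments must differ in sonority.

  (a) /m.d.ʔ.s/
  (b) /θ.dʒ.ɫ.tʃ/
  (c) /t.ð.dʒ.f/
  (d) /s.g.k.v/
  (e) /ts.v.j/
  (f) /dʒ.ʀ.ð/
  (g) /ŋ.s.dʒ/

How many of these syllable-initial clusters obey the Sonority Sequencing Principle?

1

(a) /m.d.ʔ.s/: profile 4-1-1-3 — violates.
(b) /θ.dʒ.ɫ.tʃ/: profile 3-2-5-2 — violates.
(c) /t.ð.dʒ.f/: profile 1-3-2-3 — violates.
(d) /s.g.k.v/: profile 3-1-1-3 — violates.
(e) /ts.v.j/: profile 2-3-7 — obeys.
(f) /dʒ.ʀ.ð/: profile 2-6-3 — violates.
(g) /ŋ.s.dʒ/: profile 4-3-2 — violates.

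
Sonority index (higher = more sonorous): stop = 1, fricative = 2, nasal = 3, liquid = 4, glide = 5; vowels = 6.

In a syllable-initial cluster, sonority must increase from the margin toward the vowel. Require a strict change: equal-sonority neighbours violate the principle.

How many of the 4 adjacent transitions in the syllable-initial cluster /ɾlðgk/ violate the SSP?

4

/ɾ/ is a liquid (sonority 4).
/l/ is a liquid (sonority 4).
/ð/ is a fricative (sonority 2).
/g/ is a stop (sonority 1).
/k/ is a stop (sonority 1).
/ɾ/→/l/: 4→4 (plateau) — violation.
/l/→/ð/: 4→2 (does not rise) — violation.
/ð/→/g/: 2→1 (does not rise) — violation.
/g/→/k/: 1→1 (plateau) — violation.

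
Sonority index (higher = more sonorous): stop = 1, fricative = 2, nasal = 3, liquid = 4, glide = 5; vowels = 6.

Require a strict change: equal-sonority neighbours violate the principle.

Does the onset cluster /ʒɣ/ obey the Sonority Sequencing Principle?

no

/ʒ/: fricative = 2.
/ɣ/: fricative = 2.
The profile is 2-2. Between /ʒ/ (2) and /ɣ/ (2) sonority does not rise, so the cluster violates the SSP.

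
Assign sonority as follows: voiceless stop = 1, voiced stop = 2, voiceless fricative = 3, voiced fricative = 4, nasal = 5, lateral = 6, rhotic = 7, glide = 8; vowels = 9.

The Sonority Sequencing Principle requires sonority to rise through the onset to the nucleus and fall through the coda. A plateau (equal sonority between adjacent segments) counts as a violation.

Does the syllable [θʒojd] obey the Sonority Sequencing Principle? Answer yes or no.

yes

Onset: /θ/ is a voiceless fricative (sonority 3), /ʒ/ is a voiced fricative (sonority 4); then the nucleus /o/ (sonority 9).
Onset profile 3-4-9 — rises to the nucleus.
Coda: /j/ is a glide (sonority 8), /d/ is a voiced stop (sonority 2).
Coda profile 9-8-2 — falls from the nucleus.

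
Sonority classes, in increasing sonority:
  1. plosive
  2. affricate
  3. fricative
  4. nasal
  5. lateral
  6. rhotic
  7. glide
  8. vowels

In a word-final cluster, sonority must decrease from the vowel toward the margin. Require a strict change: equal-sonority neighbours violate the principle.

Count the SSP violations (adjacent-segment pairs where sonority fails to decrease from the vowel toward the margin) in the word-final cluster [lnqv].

/l/ — lateral, sonority 5.
/n/ — nasal, sonority 4.
/q/ — plosive, sonority 1.
/v/ — fricative, sonority 3.
/l/→/n/: 5→4 (falls) — ok.
/n/→/q/: 4→1 (falls) — ok.
/q/→/v/: 1→3 (does not fall) — violation.

1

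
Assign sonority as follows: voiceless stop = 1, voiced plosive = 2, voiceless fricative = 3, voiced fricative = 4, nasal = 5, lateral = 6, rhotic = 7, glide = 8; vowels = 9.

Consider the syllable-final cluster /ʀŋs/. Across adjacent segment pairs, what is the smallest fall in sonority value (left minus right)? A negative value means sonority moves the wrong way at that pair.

2

/ʀ/ — rhotic, sonority 7.
/ŋ/ — nasal, sonority 5.
/s/ — voiceless fricative, sonority 3.
/ʀ/→/ŋ/: change +2.
/ŋ/→/s/: change +2.
Minimum = 2.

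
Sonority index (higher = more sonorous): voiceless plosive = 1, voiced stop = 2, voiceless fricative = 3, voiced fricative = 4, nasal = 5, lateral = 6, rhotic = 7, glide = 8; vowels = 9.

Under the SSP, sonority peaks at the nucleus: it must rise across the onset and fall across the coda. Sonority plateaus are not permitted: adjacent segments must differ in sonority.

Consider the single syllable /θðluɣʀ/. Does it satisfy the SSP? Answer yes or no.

Onset: /θ/ is a voiceless fricative (sonority 3), /ð/ is a voiced fricative (sonority 4), /l/ is a lateral (sonority 6); then the nucleus /u/ (sonority 9).
Onset profile 3-4-6-9 — rises to the nucleus.
Coda: /ɣ/ is a voiced fricative (sonority 4), /ʀ/ is a rhotic (sonority 7).
Coda profile 9-4-7 — does not strictly fall throughout.

no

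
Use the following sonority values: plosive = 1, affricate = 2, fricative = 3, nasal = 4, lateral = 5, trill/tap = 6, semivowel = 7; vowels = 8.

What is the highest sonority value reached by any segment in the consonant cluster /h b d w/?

/h/ is a fricative (sonority 3).
/b/ is a plosive (sonority 1).
/d/ is a plosive (sonority 1).
/w/ is a semivowel (sonority 7).
The maximum is 7.

7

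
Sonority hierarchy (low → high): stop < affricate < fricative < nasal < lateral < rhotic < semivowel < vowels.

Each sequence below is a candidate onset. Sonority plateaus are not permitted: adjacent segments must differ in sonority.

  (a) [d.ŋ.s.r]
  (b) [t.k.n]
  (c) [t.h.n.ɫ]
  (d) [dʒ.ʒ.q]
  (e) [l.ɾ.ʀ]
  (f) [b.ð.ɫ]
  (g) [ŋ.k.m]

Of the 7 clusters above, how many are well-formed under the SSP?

2

(a) 1-4-3-6 → violates
(b) 1-1-4 → violates
(c) 1-3-4-5 → obeys
(d) 2-3-1 → violates
(e) 5-6-6 → violates
(f) 1-3-5 → obeys
(g) 4-1-4 → violates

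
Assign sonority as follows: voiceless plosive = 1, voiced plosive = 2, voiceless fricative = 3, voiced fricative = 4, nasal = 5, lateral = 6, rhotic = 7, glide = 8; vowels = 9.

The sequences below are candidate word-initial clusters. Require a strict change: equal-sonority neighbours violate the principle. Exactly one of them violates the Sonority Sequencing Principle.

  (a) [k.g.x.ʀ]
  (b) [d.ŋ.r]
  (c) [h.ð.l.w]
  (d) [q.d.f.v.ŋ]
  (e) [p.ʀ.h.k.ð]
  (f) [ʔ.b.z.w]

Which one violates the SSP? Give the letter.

(a) 1-2-3-7 → obeys
(b) 2-5-7 → obeys
(c) 3-4-6-8 → obeys
(d) 1-2-3-4-5 → obeys
(e) 1-7-3-1-4 → violates
(f) 1-2-4-8 → obeys

e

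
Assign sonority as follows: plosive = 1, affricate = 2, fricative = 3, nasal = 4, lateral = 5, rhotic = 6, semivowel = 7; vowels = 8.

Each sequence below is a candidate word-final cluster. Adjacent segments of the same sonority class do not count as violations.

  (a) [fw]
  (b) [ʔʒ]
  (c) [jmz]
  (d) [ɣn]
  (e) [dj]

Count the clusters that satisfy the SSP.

(a) [fw]: profile 3-7 — violates.
(b) [ʔʒ]: profile 1-3 — violates.
(c) [jmz]: profile 7-4-3 — obeys.
(d) [ɣn]: profile 3-4 — violates.
(e) [dj]: profile 1-7 — violates.

1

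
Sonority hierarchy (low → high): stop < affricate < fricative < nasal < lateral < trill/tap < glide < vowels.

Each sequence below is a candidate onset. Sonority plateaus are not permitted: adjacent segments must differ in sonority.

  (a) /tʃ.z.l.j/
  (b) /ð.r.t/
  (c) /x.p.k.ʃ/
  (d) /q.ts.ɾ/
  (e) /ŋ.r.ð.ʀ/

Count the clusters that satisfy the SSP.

(a) /tʃ.z.l.j/: profile 2-3-5-7 — obeys.
(b) /ð.r.t/: profile 3-6-1 — violates.
(c) /x.p.k.ʃ/: profile 3-1-1-3 — violates.
(d) /q.ts.ɾ/: profile 1-2-6 — obeys.
(e) /ŋ.r.ð.ʀ/: profile 4-6-3-6 — violates.

2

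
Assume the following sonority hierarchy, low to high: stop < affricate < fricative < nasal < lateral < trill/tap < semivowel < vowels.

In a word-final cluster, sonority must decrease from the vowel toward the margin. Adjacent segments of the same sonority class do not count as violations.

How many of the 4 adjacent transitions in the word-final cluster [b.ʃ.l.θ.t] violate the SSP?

/b/: stop = 1.
/ʃ/: fricative = 3.
/l/: lateral = 5.
/θ/: fricative = 3.
/t/: stop = 1.
/b/→/ʃ/: 1→3 (does not fall) — violation.
/ʃ/→/l/: 3→5 (does not fall) — violation.
/l/→/θ/: 5→3 (falls) — ok.
/θ/→/t/: 3→1 (falls) — ok.

2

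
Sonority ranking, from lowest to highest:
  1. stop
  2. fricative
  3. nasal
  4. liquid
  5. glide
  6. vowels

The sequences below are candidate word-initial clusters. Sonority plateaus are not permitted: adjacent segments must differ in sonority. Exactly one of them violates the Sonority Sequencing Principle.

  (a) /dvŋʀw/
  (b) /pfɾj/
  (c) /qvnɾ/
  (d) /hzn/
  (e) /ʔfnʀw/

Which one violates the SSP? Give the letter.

d

(a) 1-2-3-4-5 → obeys
(b) 1-2-4-5 → obeys
(c) 1-2-3-4 → obeys
(d) 2-2-3 → violates
(e) 1-2-3-4-5 → obeys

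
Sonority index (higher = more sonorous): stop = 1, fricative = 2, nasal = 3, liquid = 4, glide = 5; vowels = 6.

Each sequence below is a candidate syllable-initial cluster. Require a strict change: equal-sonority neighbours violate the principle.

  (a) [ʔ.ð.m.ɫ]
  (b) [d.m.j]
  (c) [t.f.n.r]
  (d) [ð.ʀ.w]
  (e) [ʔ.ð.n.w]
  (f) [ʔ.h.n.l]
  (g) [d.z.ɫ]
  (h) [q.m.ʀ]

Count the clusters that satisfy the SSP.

8

(a) sonority 1-2-3-4: well-formed.
(b) sonority 1-3-5: well-formed.
(c) sonority 1-2-3-4: well-formed.
(d) sonority 2-4-5: well-formed.
(e) sonority 1-2-3-5: well-formed.
(f) sonority 1-2-3-4: well-formed.
(g) sonority 1-2-4: well-formed.
(h) sonority 1-3-4: well-formed.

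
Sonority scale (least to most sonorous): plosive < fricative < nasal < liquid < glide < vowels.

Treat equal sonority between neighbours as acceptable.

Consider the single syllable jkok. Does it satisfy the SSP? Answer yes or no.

no

Onset: /j/ is a glide (sonority 5), /k/ is a plosive (sonority 1); then the nucleus /o/ (sonority 6).
Onset profile 5-1-6 — does not rise throughout.
Coda: /k/ is a plosive (sonority 1).
Coda profile 6-1 — falls from the nucleus.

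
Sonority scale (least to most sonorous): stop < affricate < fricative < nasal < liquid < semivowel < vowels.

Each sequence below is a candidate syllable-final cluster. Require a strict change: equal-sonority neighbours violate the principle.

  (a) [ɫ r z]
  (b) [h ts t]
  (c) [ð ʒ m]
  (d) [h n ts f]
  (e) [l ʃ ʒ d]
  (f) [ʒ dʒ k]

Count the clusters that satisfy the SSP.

2

(a) [ɫ r z]: profile 5-5-3 — violates.
(b) [h ts t]: profile 3-2-1 — obeys.
(c) [ð ʒ m]: profile 3-3-4 — violates.
(d) [h n ts f]: profile 3-4-2-3 — violates.
(e) [l ʃ ʒ d]: profile 5-3-3-1 — violates.
(f) [ʒ dʒ k]: profile 3-2-1 — obeys.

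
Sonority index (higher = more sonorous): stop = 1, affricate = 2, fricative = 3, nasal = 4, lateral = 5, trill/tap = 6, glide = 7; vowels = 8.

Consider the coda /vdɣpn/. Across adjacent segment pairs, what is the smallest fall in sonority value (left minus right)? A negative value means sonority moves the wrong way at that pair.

-3

/v/: fricative = 3.
/d/: stop = 1.
/ɣ/: fricative = 3.
/p/: stop = 1.
/n/: nasal = 4.
/v/→/d/: change +2.
/d/→/ɣ/: change -2.
/ɣ/→/p/: change +2.
/p/→/n/: change -3.
Minimum = -3.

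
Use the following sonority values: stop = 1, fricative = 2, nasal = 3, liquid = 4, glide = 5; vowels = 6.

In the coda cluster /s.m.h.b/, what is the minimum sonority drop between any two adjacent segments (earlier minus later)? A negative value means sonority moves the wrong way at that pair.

/s/: fricative = 2.
/m/: nasal = 3.
/h/: fricative = 2.
/b/: stop = 1.
/s/→/m/: change -1.
/m/→/h/: change +1.
/h/→/b/: change +1.
Minimum = -1.

-1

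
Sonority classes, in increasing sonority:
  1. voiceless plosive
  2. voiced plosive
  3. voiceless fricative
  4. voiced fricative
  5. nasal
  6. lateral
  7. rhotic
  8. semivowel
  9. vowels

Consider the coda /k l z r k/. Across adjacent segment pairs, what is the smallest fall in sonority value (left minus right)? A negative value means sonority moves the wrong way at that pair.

/k/: voiceless plosive = 1.
/l/: lateral = 6.
/z/: voiced fricative = 4.
/r/: rhotic = 7.
/k/: voiceless plosive = 1.
/k/→/l/: change -5.
/l/→/z/: change +2.
/z/→/r/: change -3.
/r/→/k/: change +6.
Minimum = -5.

-5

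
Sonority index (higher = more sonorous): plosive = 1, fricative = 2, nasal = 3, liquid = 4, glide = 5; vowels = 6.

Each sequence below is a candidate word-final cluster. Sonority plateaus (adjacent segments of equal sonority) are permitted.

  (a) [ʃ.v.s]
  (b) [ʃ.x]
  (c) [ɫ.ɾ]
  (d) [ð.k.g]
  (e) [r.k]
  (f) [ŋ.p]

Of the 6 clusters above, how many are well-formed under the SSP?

6

(a) [ʃ.v.s]: profile 2-2-2 — obeys.
(b) [ʃ.x]: profile 2-2 — obeys.
(c) [ɫ.ɾ]: profile 4-4 — obeys.
(d) [ð.k.g]: profile 2-1-1 — obeys.
(e) [r.k]: profile 4-1 — obeys.
(f) [ŋ.p]: profile 3-1 — obeys.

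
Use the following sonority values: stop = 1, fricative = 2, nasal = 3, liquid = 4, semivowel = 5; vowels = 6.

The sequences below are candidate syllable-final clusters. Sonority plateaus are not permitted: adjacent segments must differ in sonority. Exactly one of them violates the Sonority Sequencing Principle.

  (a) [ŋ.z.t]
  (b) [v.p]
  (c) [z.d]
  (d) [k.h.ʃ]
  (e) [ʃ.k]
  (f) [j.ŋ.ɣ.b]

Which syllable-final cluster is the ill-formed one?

d

(a) 3-2-1 → obeys
(b) 2-1 → obeys
(c) 2-1 → obeys
(d) 1-2-2 → violates
(e) 2-1 → obeys
(f) 5-3-2-1 → obeys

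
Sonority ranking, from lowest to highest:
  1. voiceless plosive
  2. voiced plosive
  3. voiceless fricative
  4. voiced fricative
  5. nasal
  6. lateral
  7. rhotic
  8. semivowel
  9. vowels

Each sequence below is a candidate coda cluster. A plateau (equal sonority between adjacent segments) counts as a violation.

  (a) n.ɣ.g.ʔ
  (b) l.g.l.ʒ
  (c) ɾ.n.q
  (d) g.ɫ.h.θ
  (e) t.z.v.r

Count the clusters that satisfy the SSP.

(a) sonority 5-4-2-1: well-formed.
(b) sonority 6-2-6-4: ill-formed.
(c) sonority 7-5-1: well-formed.
(d) sonority 2-6-3-3: ill-formed.
(e) sonority 1-4-4-7: ill-formed.

2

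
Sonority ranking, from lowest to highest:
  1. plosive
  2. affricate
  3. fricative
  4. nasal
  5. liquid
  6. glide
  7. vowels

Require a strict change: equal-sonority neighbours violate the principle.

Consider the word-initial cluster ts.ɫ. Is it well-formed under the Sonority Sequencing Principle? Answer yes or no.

/ts/ — affricate, sonority 2.
/ɫ/ — liquid, sonority 5.
The profile 2-5 strictly rises, so the word-initial cluster satisfies the SSP.

yes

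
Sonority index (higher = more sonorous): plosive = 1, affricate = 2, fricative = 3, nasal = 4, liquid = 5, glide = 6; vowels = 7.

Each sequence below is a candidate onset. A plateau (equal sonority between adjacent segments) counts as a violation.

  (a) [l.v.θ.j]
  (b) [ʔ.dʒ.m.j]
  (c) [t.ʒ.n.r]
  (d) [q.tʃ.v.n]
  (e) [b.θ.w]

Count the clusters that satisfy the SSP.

4

(a) 5-3-3-6 → violates
(b) 1-2-4-6 → obeys
(c) 1-3-4-5 → obeys
(d) 1-2-3-4 → obeys
(e) 1-3-6 → obeys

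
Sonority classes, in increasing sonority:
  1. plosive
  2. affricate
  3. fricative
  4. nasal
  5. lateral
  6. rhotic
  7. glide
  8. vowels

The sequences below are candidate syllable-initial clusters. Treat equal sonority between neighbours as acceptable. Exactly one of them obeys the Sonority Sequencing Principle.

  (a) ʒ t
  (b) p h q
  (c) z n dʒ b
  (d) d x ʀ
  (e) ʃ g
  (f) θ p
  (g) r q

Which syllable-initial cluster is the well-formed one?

d

(a) ʒ t: profile 3-1 — violates.
(b) p h q: profile 1-3-1 — violates.
(c) z n dʒ b: profile 3-4-2-1 — violates.
(d) d x ʀ: profile 1-3-6 — obeys.
(e) ʃ g: profile 3-1 — violates.
(f) θ p: profile 3-1 — violates.
(g) r q: profile 6-1 — violates.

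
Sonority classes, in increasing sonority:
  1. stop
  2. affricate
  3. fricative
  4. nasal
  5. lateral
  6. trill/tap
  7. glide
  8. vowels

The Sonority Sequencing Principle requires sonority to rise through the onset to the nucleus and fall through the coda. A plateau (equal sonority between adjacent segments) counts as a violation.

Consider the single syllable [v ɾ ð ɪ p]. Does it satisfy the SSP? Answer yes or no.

no

Onset: /v/ is a fricative (sonority 3), /ɾ/ is a trill/tap (sonority 6), /ð/ is a fricative (sonority 3); then the nucleus /ɪ/ (sonority 8).
Onset profile 3-6-3-8 — does not strictly rise throughout.
Coda: /p/ is a stop (sonority 1).
Coda profile 8-1 — falls from the nucleus.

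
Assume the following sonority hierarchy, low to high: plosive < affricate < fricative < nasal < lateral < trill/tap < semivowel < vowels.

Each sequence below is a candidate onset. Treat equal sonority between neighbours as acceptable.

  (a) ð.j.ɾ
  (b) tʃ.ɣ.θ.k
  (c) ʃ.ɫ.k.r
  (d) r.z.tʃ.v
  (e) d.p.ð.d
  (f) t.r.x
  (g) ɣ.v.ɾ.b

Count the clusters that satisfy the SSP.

0

(a) sonority 3-7-6: ill-formed.
(b) sonority 2-3-3-1: ill-formed.
(c) sonority 3-5-1-6: ill-formed.
(d) sonority 6-3-2-3: ill-formed.
(e) sonority 1-1-3-1: ill-formed.
(f) sonority 1-6-3: ill-formed.
(g) sonority 3-3-6-1: ill-formed.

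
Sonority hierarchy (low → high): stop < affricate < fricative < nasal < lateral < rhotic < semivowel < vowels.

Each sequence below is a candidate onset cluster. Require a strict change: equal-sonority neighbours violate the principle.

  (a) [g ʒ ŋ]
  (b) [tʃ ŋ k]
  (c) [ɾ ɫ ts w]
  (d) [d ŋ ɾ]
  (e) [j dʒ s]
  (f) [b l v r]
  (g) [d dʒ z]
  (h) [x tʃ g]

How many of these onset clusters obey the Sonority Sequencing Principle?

(a) [g ʒ ŋ]: profile 1-3-4 — obeys.
(b) [tʃ ŋ k]: profile 2-4-1 — violates.
(c) [ɾ ɫ ts w]: profile 6-5-2-7 — violates.
(d) [d ŋ ɾ]: profile 1-4-6 — obeys.
(e) [j dʒ s]: profile 7-2-3 — violates.
(f) [b l v r]: profile 1-5-3-6 — violates.
(g) [d dʒ z]: profile 1-2-3 — obeys.
(h) [x tʃ g]: profile 3-2-1 — violates.

3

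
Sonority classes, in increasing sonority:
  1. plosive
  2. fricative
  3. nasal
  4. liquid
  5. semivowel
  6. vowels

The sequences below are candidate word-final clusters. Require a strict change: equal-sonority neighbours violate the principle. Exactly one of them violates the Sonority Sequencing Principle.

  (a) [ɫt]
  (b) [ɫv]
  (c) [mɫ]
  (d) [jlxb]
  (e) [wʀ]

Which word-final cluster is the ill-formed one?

c

(a) [ɫt]: profile 4-1 — obeys.
(b) [ɫv]: profile 4-2 — obeys.
(c) [mɫ]: profile 3-4 — violates.
(d) [jlxb]: profile 5-4-2-1 — obeys.
(e) [wʀ]: profile 5-4 — obeys.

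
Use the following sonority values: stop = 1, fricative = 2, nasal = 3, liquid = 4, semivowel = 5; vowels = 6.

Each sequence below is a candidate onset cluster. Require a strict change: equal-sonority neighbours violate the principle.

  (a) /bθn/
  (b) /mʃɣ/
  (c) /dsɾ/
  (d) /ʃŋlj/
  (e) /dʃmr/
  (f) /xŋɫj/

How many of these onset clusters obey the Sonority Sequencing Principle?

(a) 1-2-3 → obeys
(b) 3-2-2 → violates
(c) 1-2-4 → obeys
(d) 2-3-4-5 → obeys
(e) 1-2-3-4 → obeys
(f) 2-3-4-5 → obeys

5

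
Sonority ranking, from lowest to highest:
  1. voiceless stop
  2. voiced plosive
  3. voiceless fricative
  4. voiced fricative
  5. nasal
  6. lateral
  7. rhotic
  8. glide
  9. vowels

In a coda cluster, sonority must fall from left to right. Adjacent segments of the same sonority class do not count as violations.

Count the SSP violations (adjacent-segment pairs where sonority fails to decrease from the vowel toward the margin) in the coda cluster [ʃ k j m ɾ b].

/ʃ/ is a voiceless fricative (sonority 3).
/k/ is a voiceless stop (sonority 1).
/j/ is a glide (sonority 8).
/m/ is a nasal (sonority 5).
/ɾ/ is a rhotic (sonority 7).
/b/ is a voiced plosive (sonority 2).
/ʃ/→/k/: 3→1 (falls) — ok.
/k/→/j/: 1→8 (does not fall) — violation.
/j/→/m/: 8→5 (falls) — ok.
/m/→/ɾ/: 5→7 (does not fall) — violation.
/ɾ/→/b/: 7→2 (falls) — ok.

2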